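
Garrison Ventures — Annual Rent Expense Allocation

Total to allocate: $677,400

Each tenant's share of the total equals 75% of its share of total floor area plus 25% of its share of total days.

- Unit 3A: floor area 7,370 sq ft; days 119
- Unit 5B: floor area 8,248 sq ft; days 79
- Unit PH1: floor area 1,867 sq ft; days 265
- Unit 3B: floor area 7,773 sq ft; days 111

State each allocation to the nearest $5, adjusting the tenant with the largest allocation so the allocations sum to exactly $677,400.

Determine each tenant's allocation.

Unit 3A: $183,350 · Unit 5B: $189,210 · Unit PH1: $115,740 · Unit 3B: $189,100

Floor area total 25,258; days total 574.
Combined weights (75% floor area + 25% days): Unit 3A 0.2707; Unit 5B 0.2793; Unit PH1 0.1709; Unit 3B 0.2792.
Raw shares: Unit 3A 183,352.42; Unit 5B 189,211.48; Unit PH1 115,737.85; Unit 3B 189,098.25.
After rounding ($5): Unit 3A $183,350; Unit 5B $189,210; Unit PH1 $115,740; Unit 3B $189,100. Sum = $677,400.
No rounding difference to absorb.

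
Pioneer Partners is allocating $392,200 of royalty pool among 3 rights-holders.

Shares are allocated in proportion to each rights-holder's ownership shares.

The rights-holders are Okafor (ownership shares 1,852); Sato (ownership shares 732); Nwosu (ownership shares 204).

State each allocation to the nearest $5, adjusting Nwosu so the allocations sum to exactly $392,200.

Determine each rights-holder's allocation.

Okafor: $260,530; Sato: $102,975; Nwosu: $28,695

Ownership shares total: 2,788.
Raw shares: Okafor 1,852/2,788 × $392,200 = 260,528.84; Sato 732/2,788 × $392,200 = 102,973.60; Nwosu 204/2,788 × $392,200 = 28,697.56.
At nearest $5: Okafor $260,530; Sato $102,975; Nwosu $28,700. Sum = $392,205.
Difference $392,200 − $392,205 = −$5 applied to Nwosu: Nwosu becomes $28,695.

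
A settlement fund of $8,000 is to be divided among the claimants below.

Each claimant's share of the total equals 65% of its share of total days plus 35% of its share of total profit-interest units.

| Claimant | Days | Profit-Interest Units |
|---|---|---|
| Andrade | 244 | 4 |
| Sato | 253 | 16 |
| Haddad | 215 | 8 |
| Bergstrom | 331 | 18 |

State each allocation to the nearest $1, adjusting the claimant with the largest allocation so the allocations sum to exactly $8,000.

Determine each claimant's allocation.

Totals — days 1,043, profit-interest units 46.
Combined weights (65% days + 35% profit-interest units): Andrade 0.1825; Sato 0.2794; Haddad 0.1949; Bergstrom 0.3432.
Raw shares: Andrade 1,459.97; Sato 2,235.27; Haddad 1,558.86; Bergstrom 2,745.89.
Rounded to nearest $1: Andrade $1,460; Sato $2,235; Haddad $1,559; Bergstrom $2,746. Sum = $8,000.
No rounding difference to absorb.

Andrade: $1,460 · Sato: $2,235 · Haddad: $1,559 · Bergstrom: $2,746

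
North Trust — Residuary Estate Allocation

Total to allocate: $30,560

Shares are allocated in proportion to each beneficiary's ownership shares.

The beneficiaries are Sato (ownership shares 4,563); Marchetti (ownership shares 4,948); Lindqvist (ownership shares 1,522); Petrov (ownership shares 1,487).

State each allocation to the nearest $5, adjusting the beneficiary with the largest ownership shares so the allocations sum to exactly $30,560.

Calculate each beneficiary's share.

Sato: $11,140 · Marchetti: $12,075 · Lindqvist: $3,715 · Petrov: $3,630

Combined ownership shares = 12,520.
Raw shares: Sato 4,563/12,520 × $30,560 = 11,137.80; Marchetti 4,948/12,520 × $30,560 = 12,077.55; Lindqvist 1,522/12,520 × $30,560 = 3,715.04; Petrov 1,487/12,520 × $30,560 = 3,629.61.
Rounded to nearest $5: Sato $11,140; Marchetti $12,080; Lindqvist $3,715; Petrov $3,630. Sum = $30,565.
Difference $30,560 − $30,565 = −$5 applied to largest ownership shares (Marchetti): Marchetti becomes $12,075.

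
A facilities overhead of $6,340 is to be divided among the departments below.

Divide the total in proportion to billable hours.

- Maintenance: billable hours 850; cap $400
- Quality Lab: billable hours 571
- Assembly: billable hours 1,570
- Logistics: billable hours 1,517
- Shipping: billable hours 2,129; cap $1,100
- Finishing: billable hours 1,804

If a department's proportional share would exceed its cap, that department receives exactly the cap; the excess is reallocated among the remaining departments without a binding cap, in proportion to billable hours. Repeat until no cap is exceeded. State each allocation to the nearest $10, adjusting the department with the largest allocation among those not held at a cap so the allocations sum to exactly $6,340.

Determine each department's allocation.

Maintenance: $400; Quality Lab: $510; Assembly: $1,390; Logistics: $1,340; Shipping: $1,100; Finishing: $1,600

Total billable hours = 8,441.
Unconstrained shares: Maintenance 638.43; Quality Lab 428.88; Assembly 1,179.22; Logistics 1,139.41; Shipping 1,599.08; Finishing 1,354.98.
Held at cap: Maintenance ($400), Shipping ($1,100); residual $4,840 reallocated over remaining billable hours 5,462.
Shares after redistribution: Quality Lab 505.98 → $510; Assembly 1,391.21 → $1,390; Logistics 1,344.25 → $1,340; Finishing 1,598.56 → $1,600.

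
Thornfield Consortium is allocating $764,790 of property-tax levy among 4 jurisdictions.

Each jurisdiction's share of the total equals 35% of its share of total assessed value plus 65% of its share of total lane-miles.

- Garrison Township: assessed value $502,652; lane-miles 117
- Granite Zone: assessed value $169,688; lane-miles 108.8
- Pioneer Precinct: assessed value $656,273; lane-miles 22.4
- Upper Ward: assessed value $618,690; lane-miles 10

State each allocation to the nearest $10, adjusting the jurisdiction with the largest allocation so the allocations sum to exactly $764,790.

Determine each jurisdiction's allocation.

Garrison Township: $294,350; Granite Zone: $232,800; Pioneer Precinct: $133,340; Upper Ward: $104,300

Totals — assessed value 1,947,303, lane-miles 258.2.
Combined weights (35% assessed value + 65% lane-miles): Garrison Township 0.3849; Granite Zone 0.3044; Pioneer Precinct 0.1743; Upper Ward 0.1364.
Pro-rata amounts: Garrison Township 294,355.17; Granite Zone 232,798.41; Pioneer Precinct 133,338.17; Upper Ward 104,298.24.
After rounding ($10): Garrison Township $294,360; Granite Zone $232,800; Pioneer Precinct $133,340; Upper Ward $104,300. Sum = $764,800.
Difference $764,790 − $764,800 = −$10 applied to largest allocation (Garrison Township): Garrison Township becomes $294,350.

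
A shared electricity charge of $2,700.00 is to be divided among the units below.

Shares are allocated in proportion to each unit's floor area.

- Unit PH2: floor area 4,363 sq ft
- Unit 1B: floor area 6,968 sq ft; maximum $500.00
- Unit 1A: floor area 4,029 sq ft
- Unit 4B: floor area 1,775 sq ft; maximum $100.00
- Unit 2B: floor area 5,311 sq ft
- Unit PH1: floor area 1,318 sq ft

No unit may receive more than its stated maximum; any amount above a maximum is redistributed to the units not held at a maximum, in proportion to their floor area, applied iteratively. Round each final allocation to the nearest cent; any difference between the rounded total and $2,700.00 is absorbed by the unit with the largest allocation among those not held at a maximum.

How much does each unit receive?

Unit PH2: $609.97; Unit 1B: $500.00; Unit 1A: $563.27; Unit 4B: $100.00; Unit 2B: $742.50; Unit PH1: $184.26

Sum of floor area: 23,764.
Unconstrained shares: Unit PH2 495.7120; Unit 1B 791.6849; Unit 1A 457.7638; Unit 4B 201.6706; Unit 2B 603.4211; Unit PH1 149.7475.
Held at cap: Unit 1B ($500.00), Unit 4B ($100.00); remaining pool $2,100.00 reallocated over remaining floor area 15,021.
Redistributed shares: Unit PH2 609.9660 → $609.97; Unit 1A 563.2714 → $563.27; Unit 2B 742.5005 → $742.50; Unit PH1 184.2620 → $184.26.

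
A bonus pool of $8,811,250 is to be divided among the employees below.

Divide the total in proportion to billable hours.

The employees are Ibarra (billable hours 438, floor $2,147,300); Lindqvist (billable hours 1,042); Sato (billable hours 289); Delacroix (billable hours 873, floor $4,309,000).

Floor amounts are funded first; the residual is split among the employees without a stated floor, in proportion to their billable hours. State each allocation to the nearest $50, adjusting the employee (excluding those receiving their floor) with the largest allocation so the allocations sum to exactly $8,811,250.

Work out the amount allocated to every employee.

Ibarra: $2,147,300; Lindqvist: $1,843,600; Sato: $511,350; Delacroix: $4,309,000

Guaranteed amounts: Ibarra $2,147,300; Delacroix $4,309,000. Balance $2,354,950.
Balance split over remaining billable hours 1,331: Lindqvist 1,843,619.76 → $1,843,600; Sato 511,330.24 → $511,350.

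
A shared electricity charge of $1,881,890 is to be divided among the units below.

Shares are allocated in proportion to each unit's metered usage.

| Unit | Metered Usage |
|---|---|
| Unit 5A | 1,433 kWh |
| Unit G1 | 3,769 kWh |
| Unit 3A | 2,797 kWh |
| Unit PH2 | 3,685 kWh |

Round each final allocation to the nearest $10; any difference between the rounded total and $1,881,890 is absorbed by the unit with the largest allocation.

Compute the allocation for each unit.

Metered usage total: 11,684.
Pro-rata amounts: Unit 5A 1,433/11,684 × $1,881,890 = 230,806.95; Unit G1 3,769/11,684 × $1,881,890 = 607,056.09; Unit 3A 2,797/11,684 × $1,881,890 = 450,500.37; Unit PH2 3,685/11,684 × $1,881,890 = 593,526.59.
Rounded to nearest $10: Unit 5A $230,810; Unit G1 $607,060; Unit 3A $450,500; Unit PH2 $593,530. Sum = $1,881,900.
Difference $1,881,890 − $1,881,900 = −$10 applied to largest allocation (Unit G1): Unit G1 becomes $607,050.

Unit 5A: $230,810; Unit G1: $607,050; Unit 3A: $450,500; Unit PH2: $593,530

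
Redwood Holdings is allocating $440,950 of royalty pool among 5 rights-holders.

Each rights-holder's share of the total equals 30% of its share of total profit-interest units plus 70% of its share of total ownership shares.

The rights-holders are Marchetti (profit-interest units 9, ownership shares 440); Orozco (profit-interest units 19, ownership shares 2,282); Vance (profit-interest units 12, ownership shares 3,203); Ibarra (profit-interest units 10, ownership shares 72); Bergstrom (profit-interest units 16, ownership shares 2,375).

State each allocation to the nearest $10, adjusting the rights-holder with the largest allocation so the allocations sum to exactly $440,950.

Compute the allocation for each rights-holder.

Marchetti: $34,260; Orozco: $122,220; Vance: $142,140; Ibarra: $22,700; Bergstrom: $119,630

Totals — profit-interest units 66, ownership shares 8,372.
Blended shares (30% profit-interest units + 70% ownership shares): Marchetti 0.0777; Orozco 0.2772; Vance 0.3224; Ibarra 0.0515; Bergstrom 0.2713.
Pro-rata amounts: Marchetti 34,261.10; Orozco 122,216.49; Vance 142,142.36; Ibarra 22,697.73; Bergstrom 119,632.32.
At nearest $10: Marchetti $34,260; Orozco $122,220; Vance $142,140; Ibarra $22,700; Bergstrom $119,630. Sum = $440,950.
No rounding difference to absorb.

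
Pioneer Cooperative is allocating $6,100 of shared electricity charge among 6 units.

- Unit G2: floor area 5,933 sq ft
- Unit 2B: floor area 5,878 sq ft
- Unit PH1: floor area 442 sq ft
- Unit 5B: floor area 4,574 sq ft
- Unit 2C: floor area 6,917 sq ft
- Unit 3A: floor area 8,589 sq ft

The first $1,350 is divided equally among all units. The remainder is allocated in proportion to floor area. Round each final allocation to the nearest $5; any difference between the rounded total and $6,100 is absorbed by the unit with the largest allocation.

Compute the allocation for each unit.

Equal tier: $1,350 ÷ 6 = $225 apiece.
Remainder $4,750 by floor area (total 32,333): Unit G2 871.61 → $870; Unit 2B 863.53 → $865; Unit PH1 64.93 → $65; Unit 5B 671.96 → $670; Unit 2C 1,016.17 → $1,015; Unit 3A 1,261.80 → $1,260.
Rounding difference +$5 on remainder applied to Unit 3A.
Totals: Unit G2 $225 + $870 = $1,095; Unit 2B $225 + $865 = $1,090; Unit PH1 $225 + $65 = $290; Unit 5B $225 + $670 = $895; Unit 2C $225 + $1,015 = $1,240; Unit 3A $225 + $1,265 = $1,490.

Unit G2: $1,095 · Unit 2B: $1,090 · Unit PH1: $290 · Unit 5B: $895 · Unit 2C: $1,240 · Unit 3A: $1,490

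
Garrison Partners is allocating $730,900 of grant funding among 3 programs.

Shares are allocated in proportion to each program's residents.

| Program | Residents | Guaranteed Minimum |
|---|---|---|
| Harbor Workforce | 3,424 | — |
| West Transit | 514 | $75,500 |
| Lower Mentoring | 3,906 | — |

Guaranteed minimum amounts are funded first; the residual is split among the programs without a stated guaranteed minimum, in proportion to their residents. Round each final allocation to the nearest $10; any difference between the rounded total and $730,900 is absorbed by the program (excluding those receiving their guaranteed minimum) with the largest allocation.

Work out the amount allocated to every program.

Harbor Workforce: $306,150 · West Transit: $75,500 · Lower Mentoring: $349,250

Guaranteed amounts: West Transit $75,500. Balance $655,400.
Balance split over remaining residents 7,330: Harbor Workforce 306,151.38 → $306,150; Lower Mentoring 349,248.62 → $349,250.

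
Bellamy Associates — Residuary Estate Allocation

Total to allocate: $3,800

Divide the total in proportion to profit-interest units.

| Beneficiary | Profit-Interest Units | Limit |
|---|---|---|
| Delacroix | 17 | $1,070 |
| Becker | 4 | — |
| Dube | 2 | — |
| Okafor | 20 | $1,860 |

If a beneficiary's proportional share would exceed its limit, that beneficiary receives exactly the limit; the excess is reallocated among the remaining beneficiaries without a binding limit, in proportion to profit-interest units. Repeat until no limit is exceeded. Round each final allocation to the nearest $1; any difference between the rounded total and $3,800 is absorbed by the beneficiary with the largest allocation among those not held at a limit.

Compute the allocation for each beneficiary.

Combined profit-interest units = 43.
Pro-rata shares before constraints: Delacroix 1,502.33; Becker 353.49; Dube 176.74; Okafor 1,767.44.
Held at cap: Delacroix ($1,070); residual $2,730 reallocated over remaining profit-interest units 26.
Held at cap: Okafor ($1,860); residual $870 reallocated over remaining profit-interest units 6.
Remaining shares: Becker 580.00 → $580; Dube 290.00 → $290.

Delacroix: $1,070 | Becker: $580 | Dube: $290 | Okafor: $1,860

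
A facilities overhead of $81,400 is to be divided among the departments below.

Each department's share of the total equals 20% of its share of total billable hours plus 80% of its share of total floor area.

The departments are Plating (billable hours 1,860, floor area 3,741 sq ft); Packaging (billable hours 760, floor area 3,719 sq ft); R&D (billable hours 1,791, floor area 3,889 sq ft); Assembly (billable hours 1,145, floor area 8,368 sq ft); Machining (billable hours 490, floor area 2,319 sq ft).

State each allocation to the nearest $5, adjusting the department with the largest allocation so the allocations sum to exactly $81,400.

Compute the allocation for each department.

Totals — billable hours 6,046, floor area 22,036.
Composite weights (20% billable hours + 80% floor area): Plating 0.1973; Packaging 0.1602; R&D 0.2004; Assembly 0.3417; Machining 0.1004.
Unrounded shares: Plating 16,063.67; Packaging 13,036.70; R&D 16,315.24; Assembly 27,811.94; Machining 8,172.44.
Rounded to nearest $5: Plating $16,065; Packaging $13,035; R&D $16,315; Assembly $27,810; Machining $8,170. Sum = $81,395.
Difference $81,400 − $81,395 = +$5 applied to largest allocation (Assembly): Assembly becomes $27,815.

Plating: $16,065 · Packaging: $13,035 · R&D: $16,315 · Assembly: $27,815 · Machining: $8,170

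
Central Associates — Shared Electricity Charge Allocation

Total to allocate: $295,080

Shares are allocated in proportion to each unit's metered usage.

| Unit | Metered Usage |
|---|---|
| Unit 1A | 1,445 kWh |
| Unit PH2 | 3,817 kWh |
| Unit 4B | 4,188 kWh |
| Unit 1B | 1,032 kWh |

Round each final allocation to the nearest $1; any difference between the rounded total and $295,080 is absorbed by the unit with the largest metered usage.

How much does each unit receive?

Unit 1A: $40,678 · Unit PH2: $107,453 · Unit 4B: $117,897 · Unit 1B: $29,052

Total metered usage = 1,445 + 3,817 + 4,188 + 1,032 = 10,482.
Pro-rata amounts: Unit 1A 40,678.36; Unit PH2 107,452.81; Unit 4B 117,896.87; Unit 1B 29,051.95.
Rounded to nearest $1: Unit 1A $40,678; Unit PH2 $107,453; Unit 4B $117,897; Unit 1B $29,052. Sum = $295,080.
Sum already equals the total — no adjustment.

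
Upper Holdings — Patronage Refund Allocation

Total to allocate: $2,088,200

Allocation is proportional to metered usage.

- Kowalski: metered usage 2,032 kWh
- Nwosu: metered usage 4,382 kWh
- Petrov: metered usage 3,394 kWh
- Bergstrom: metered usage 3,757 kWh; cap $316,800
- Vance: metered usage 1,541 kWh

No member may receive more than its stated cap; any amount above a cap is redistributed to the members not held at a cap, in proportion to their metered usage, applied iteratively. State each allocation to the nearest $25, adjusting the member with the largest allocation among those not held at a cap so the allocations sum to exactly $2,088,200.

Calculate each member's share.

Kowalski: $317,175 | Nwosu: $683,950 | Petrov: $529,750 | Bergstrom: $316,800 | Vance: $240,525

Total metered usage = 15,106.
Proportional shares (ignoring caps): Kowalski 280,896.49; Nwosu 605,752.18; Petrov 469,174.55; Bergstrom 519,354.39; Vance 213,022.39.
Capped: Bergstrom ($316,800); remaining pool $1,771,400 reallocated over remaining metered usage 11,349.
Redistributed shares: Kowalski 317,163.17 → $317,175; Nwosu 683,961.12 → $683,950; Petrov 529,749.90 → $529,750; Vance 240,525.81 → $240,525.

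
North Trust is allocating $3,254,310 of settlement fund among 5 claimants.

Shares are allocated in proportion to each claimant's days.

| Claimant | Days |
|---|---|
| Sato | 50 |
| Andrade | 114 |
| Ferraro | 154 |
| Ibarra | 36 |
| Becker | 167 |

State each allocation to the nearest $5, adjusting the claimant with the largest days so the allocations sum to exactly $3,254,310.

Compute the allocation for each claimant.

Sum of days: 50 + 114 + 154 + 36 + 167 = 521.
Pro-rata amounts: Sato 312,313.82; Andrade 712,075.51; Ferraro 961,926.56; Ibarra 224,865.95; Becker 1,043,128.16.
At nearest $5: Sato $312,315; Andrade $712,075; Ferraro $961,925; Ibarra $224,865; Becker $1,043,130. Sum = $3,254,310.
No rounding difference to absorb.

Sato: $312,315 · Andrade: $712,075 · Ferraro: $961,925 · Ibarra: $224,865 · Becker: $1,043,130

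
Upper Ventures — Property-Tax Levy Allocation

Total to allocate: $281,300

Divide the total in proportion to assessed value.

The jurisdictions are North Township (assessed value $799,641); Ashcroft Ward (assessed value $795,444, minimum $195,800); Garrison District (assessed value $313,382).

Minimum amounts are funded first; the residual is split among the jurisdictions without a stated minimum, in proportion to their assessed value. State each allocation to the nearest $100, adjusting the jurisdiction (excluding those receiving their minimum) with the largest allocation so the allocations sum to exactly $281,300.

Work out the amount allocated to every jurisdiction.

Minimums first: Ashcroft Ward $195,800. Remaining pool $85,500.
Remaining pool split over remaining assessed value 1,113,023: North Township 61,426.68 → $61,400; Garrison District 24,073.32 → $24,100.

North Township: $61,400; Ashcroft Ward: $195,800; Garrison District: $24,100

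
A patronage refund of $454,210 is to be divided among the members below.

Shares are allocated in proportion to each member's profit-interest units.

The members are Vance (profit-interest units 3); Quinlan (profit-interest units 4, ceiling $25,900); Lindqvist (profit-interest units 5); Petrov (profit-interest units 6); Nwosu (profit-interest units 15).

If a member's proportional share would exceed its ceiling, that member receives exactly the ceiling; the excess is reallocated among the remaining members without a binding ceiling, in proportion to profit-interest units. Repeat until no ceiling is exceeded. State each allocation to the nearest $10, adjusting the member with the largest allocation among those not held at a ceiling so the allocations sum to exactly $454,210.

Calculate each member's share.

Combined profit-interest units = 33.
Proportional shares (ignoring caps): Vance 41,291.82; Quinlan 55,055.76; Lindqvist 68,819.70; Petrov 82,583.64; Nwosu 206,459.09.
Held at cap: Quinlan ($25,900); balance $428,310 reallocated over remaining profit-interest units 29.
Shares after redistribution: Vance 44,307.93 → $44,310; Lindqvist 73,846.55 → $73,850; Petrov 88,615.86 → $88,620; Nwosu 221,539.66 → $221,540.
Rounding difference −$10 applied to Nwosu → $221,530.

Vance: $44,310; Quinlan: $25,900; Lindqvist: $73,850; Petrov: $88,620; Nwosu: $221,530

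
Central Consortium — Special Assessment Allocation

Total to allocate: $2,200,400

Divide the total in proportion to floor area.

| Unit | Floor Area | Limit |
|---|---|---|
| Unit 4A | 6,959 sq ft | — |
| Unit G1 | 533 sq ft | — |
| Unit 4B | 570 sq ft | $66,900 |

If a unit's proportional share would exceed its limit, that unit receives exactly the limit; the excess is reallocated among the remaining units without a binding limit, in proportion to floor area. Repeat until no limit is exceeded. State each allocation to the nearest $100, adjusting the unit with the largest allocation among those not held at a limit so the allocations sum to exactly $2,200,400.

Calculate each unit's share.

Unit 4A: $1,981,700; Unit G1: $151,800; Unit 4B: $66,900

Sum of floor area: 8,062.
Pro-rata shares before constraints: Unit 4A 1,899,352.96; Unit G1 145,474.22; Unit 4B 155,572.81.
Held at cap: Unit 4B ($66,900); residual $2,133,500 reallocated over remaining floor area 7,492.
Shares after redistribution: Unit 4A 1,981,717.37 → $1,981,700; Unit G1 151,782.63 → $151,800.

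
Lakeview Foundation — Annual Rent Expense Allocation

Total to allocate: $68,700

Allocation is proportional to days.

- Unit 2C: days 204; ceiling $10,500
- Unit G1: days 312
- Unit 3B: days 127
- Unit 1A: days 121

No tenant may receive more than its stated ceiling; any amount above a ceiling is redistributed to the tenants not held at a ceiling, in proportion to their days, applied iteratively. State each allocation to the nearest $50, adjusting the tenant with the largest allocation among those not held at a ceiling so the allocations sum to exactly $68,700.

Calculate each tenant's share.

Combined days = 764.
Unconstrained shares: Unit 2C 18,343.98; Unit G1 28,055.50; Unit 3B 11,420.03; Unit 1A 10,880.50.
Held at cap: Unit 2C ($10,500); residual $58,200 reallocated over remaining days 560.
Shares after redistribution: Unit G1 32,425.71 → $32,450; Unit 3B 13,198.93 → $13,200; Unit 1A 12,575.36 → $12,600.
Rounding difference −$50 applied to Unit G1 → $32,400.

Unit 2C: $10,500; Unit G1: $32,400; Unit 3B: $13,200; Unit 1A: $12,600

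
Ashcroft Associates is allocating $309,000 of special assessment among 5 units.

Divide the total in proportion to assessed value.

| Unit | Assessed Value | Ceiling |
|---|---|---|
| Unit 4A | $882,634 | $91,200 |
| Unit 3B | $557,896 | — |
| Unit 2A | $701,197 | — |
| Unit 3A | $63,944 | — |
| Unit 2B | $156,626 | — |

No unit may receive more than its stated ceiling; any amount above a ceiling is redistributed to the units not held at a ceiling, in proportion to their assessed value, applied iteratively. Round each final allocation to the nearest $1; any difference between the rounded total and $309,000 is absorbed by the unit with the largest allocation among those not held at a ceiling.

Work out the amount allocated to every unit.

Assessed value total: 2,362,297.
Unconstrained shares: Unit 4A 115,452.84; Unit 3B 72,975.53; Unit 2A 91,720.00; Unit 3A 8,364.19; Unit 2B 20,487.45.
Cap binds for Unit 4A ($91,200); remaining pool $217,800 reallocated over remaining assessed value 1,479,663.
Redistributed shares: Unit 3B 82,119.88 → $82,120; Unit 2A 103,213.17 → $103,213; Unit 3A 9,412.28 → $9,412; Unit 2B 23,054.67 → $23,055.

Unit 4A: $91,200 · Unit 3B: $82,120 · Unit 2A: $103,213 · Unit 3A: $9,412 · Unit 2B: $23,055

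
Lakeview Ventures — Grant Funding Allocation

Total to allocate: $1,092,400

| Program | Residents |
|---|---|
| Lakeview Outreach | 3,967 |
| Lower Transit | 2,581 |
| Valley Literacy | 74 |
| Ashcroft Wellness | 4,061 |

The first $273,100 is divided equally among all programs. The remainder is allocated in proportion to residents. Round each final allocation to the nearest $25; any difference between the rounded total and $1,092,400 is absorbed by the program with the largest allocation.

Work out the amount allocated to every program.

Lakeview Outreach: $372,500 · Lower Transit: $266,225 · Valley Literacy: $73,950 · Ashcroft Wellness: $379,725

Equal tier: $273,100 ÷ 4 = $68,275 apiece.
Remainder $819,300 by residents (total 10,683): Lakeview Outreach 304,236.93 → $304,225; Lower Transit 197,941.90 → $197,950; Valley Literacy 5,675.20 → $5,675; Ashcroft Wellness 311,445.97 → $311,450.
Totals: Lakeview Outreach $68,275 + $304,225 = $372,500; Lower Transit $68,275 + $197,950 = $266,225; Valley Literacy $68,275 + $5,675 = $73,950; Ashcroft Wellness $68,275 + $311,450 = $379,725.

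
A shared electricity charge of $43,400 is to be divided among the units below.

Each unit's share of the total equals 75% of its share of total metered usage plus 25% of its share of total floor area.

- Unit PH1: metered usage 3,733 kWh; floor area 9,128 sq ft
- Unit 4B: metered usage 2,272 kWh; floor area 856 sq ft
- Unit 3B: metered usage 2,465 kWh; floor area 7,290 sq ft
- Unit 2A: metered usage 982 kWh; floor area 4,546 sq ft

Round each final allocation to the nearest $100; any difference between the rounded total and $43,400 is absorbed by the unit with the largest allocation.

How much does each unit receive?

Unit PH1: $17,500 | Unit 4B: $8,200 | Unit 3B: $12,100 | Unit 2A: $5,600

Totals — metered usage 9,452, floor area 21,820.
Composite weights (75% metered usage + 25% floor area): Unit PH1 0.4008; Unit 4B 0.1901; Unit 3B 0.2791; Unit 2A 0.1300.
Unrounded shares: Unit PH1 17,394.29; Unit 4B 8,249.77; Unit 3B 12,113.71; Unit 2A 5,642.23.
Rounded to nearest $100: Unit PH1 $17,400; Unit 4B $8,200; Unit 3B $12,100; Unit 2A $5,600. Sum = $43,300.
Difference $43,400 − $43,300 = +$100 applied to largest allocation (Unit PH1): Unit PH1 becomes $17,500.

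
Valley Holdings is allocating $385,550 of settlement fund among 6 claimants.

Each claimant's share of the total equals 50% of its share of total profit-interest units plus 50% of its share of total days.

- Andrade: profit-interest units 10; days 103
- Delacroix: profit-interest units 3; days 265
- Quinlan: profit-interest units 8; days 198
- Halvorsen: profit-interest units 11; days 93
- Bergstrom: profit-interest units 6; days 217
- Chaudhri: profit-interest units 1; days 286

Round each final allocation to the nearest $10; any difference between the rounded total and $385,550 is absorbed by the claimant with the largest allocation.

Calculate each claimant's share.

Profit-interest units total 39; days total 1,162.
Blended shares (50% profit-interest units + 50% days): Andrade 0.1725; Delacroix 0.1525; Quinlan 0.1878; Halvorsen 0.1810; Bergstrom 0.1703; Chaudhri 0.1359.
Pro-rata amounts: Andrade 66,517.12; Delacroix 58,792.16; Quinlan 72,391.65; Halvorsen 69,801.07; Bergstrom 65,657.84; Chaudhri 52,390.15.
Rounded to nearest $10: Andrade $66,520; Delacroix $58,790; Quinlan $72,390; Halvorsen $69,800; Bergstrom $65,660; Chaudhri $52,390. Sum = $385,550.
Sum already equals the total — no adjustment.

Andrade: $66,520 | Delacroix: $58,790 | Quinlan: $72,390 | Halvorsen: $69,800 | Bergstrom: $65,660 | Chaudhri: $52,390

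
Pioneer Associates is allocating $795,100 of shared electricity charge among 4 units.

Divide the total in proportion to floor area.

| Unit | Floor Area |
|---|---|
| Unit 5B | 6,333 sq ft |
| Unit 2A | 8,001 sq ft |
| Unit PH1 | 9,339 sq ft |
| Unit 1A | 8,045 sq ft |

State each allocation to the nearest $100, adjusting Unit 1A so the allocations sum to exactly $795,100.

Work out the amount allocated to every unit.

Unit 5B: $158,800; Unit 2A: $200,600; Unit PH1: $234,100; Unit 1A: $201,600

Floor area total: 31,718.
Pro-rata amounts: Unit 5B 6,333/31,718 × $795,100 = 158,754.28; Unit 2A 8,001/31,718 × $795,100 = 200,567.35; Unit PH1 9,339/31,718 × $795,100 = 234,108.04; Unit 1A 8,045/31,718 × $795,100 = 201,670.33.
At nearest $100: Unit 5B $158,800; Unit 2A $200,600; Unit PH1 $234,100; Unit 1A $201,700. Sum = $795,200.
Difference $795,100 − $795,200 = −$100 applied to Unit 1A: Unit 1A becomes $201,600.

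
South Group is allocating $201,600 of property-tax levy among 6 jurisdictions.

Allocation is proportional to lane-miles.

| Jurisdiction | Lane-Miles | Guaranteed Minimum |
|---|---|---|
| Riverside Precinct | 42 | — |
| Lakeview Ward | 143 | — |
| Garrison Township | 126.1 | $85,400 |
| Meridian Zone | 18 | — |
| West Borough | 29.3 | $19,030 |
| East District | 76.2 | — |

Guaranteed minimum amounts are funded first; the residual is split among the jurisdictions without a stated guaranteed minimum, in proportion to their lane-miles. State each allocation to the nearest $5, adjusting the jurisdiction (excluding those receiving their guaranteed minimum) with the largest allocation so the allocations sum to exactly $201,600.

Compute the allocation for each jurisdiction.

Riverside Precinct: $14,615 | Lakeview Ward: $49,770 | Garrison Township: $85,400 | Meridian Zone: $6,265 | West Borough: $19,030 | East District: $26,520

Fund the minimums — Garrison Township $85,400; West Borough $19,030. Balance $97,170.
Balance split over remaining lane-miles 279.2: Riverside Precinct 14,617.26 → $14,615; Lakeview Ward 49,768.30 → $49,770; Meridian Zone 6,264.54 → $6,265; East District 26,519.89 → $26,520.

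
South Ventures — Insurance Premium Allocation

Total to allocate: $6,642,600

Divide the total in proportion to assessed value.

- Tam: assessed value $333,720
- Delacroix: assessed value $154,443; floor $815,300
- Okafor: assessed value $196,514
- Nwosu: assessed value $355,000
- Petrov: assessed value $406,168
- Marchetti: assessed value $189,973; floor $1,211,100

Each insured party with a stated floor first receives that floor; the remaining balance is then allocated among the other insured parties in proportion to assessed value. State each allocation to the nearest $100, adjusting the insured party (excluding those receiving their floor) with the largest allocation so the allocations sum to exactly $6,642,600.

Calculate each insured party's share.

Guaranteed amounts: Delacroix $815,300; Marchetti $1,211,100. Remaining pool $4,616,200.
Remaining pool split over remaining assessed value 1,291,402: Tam 1,192,903.73 → $1,192,900; Okafor 702,452.01 → $702,500; Nwosu 1,268,970.47 → $1,269,000; Petrov 1,451,873.79 → $1,451,900.
Rounding difference −$100 applied to Petrov → $1,451,800.

Tam: $1,192,900 | Delacroix: $815,300 | Okafor: $702,500 | Nwosu: $1,269,000 | Petrov: $1,451,800 | Marchetti: $1,211,100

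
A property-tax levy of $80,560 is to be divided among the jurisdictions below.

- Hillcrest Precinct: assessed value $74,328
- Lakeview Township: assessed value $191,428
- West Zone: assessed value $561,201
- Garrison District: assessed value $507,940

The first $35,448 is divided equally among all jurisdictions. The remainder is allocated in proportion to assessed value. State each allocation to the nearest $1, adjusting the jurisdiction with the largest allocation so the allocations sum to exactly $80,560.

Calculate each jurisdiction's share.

Hillcrest Precinct: $11,374 · Lakeview Township: $15,331 · West Zone: $27,827 · Garrison District: $26,028

$35,448 shared equally gives $8,862 per jurisdiction.
Remainder $45,112 by assessed value (total 1,334,897): Hillcrest Precinct 2,511.87 → $2,512; Lakeview Township 6,469.19 → $6,469; West Zone 18,965.43 → $18,965; Garrison District 17,165.51 → $17,166.
Totals: Hillcrest Precinct $8,862 + $2,512 = $11,374; Lakeview Township $8,862 + $6,469 = $15,331; West Zone $8,862 + $18,965 = $27,827; Garrison District $8,862 + $17,166 = $26,028.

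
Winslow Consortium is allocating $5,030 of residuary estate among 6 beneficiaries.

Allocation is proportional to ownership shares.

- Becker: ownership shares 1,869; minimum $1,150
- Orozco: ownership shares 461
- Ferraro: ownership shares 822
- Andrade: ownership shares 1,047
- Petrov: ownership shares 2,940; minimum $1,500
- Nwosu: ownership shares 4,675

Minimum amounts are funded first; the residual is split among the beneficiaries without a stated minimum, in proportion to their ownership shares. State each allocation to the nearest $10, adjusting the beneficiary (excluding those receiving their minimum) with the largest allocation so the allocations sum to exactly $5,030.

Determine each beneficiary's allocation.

Minimums first: Becker $1,150; Petrov $1,500. Remaining pool $2,380.
Remaining pool split over remaining ownership shares 7,005: Orozco 156.63 → $160; Ferraro 279.28 → $280; Andrade 355.73 → $360; Nwosu 1,588.37 → $1,590.
Rounding difference −$10 applied to Nwosu → $1,580.

Becker: $1,150 | Orozco: $160 | Ferraro: $280 | Andrade: $360 | Petrov: $1,500 | Nwosu: $1,580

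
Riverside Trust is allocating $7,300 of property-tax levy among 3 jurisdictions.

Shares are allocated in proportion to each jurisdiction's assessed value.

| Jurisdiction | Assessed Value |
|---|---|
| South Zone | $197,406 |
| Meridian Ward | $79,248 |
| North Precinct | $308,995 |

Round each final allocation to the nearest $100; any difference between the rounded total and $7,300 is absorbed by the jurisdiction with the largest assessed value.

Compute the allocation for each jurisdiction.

South Zone: $2,500; Meridian Ward: $1,000; North Precinct: $3,800

Combined assessed value = 585,649.
Unrounded shares: South Zone 197,406/585,649 × $7,300 = 2,460.63; Meridian Ward 79,248/585,649 × $7,300 = 987.81; North Precinct 308,995/585,649 × $7,300 = 3,851.56.
At nearest $100: South Zone $2,500; Meridian Ward $1,000; North Precinct $3,900. Sum = $7,400.
Difference $7,300 − $7,400 = −$100 applied to largest assessed value (North Precinct): North Precinct becomes $3,800.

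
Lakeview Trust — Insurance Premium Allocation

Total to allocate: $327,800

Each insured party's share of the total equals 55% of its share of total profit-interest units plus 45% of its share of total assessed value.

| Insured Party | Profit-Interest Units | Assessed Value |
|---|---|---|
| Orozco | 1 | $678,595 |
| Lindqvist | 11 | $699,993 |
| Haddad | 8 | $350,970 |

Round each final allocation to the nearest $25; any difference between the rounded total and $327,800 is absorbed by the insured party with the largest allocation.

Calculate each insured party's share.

Orozco: $66,900 | Lindqvist: $158,850 | Haddad: $102,050

Profit-interest units total 20; assessed value total 1,729,558.
Combined weights (55% profit-interest units + 45% assessed value): Orozco 0.2041; Lindqvist 0.4846; Haddad 0.3113.
Pro-rata amounts: Orozco 66,890.30; Lindqvist 158,860.28; Haddad 102,049.42.
After rounding ($25): Orozco $66,900; Lindqvist $158,850; Haddad $102,050. Sum = $327,800.
Sum already equals the total — no adjustment.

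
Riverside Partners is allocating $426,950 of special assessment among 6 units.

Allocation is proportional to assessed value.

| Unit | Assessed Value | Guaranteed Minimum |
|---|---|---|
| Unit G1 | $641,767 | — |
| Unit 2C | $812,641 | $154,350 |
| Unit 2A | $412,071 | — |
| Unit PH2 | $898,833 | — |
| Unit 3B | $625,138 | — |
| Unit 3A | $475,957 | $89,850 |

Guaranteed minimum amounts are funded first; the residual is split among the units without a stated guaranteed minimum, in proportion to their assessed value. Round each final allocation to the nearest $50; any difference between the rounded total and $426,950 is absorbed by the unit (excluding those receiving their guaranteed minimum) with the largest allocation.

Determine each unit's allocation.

Guaranteed amounts: Unit 2C $154,350; Unit 3A $89,850. Residual $182,750.
Residual split over remaining assessed value 2,577,809: Unit G1 45,497.13 → $45,500; Unit 2A 29,213.17 → $29,200; Unit PH2 63,721.45 → $63,700; Unit 3B 44,318.24 → $44,300.
Rounding difference +$50 applied to Unit PH2 → $63,750.

Unit G1: $45,500 · Unit 2C: $154,350 · Unit 2A: $29,200 · Unit PH2: $63,750 · Unit 3B: $44,300 · Unit 3A: $89,850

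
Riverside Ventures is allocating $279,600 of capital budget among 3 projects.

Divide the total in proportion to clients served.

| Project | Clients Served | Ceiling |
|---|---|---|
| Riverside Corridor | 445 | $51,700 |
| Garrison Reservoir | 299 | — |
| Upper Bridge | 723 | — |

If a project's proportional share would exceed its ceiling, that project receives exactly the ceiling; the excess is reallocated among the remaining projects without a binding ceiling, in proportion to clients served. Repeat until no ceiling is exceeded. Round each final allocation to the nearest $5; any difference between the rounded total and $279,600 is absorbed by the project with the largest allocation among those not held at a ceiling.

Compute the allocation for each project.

Combined clients served = 1,467.
Pro-rata shares before constraints: Riverside Corridor 84,813.91; Garrison Reservoir 56,987.32; Upper Bridge 137,798.77.
Held at cap: Riverside Corridor ($51,700); residual $227,900 reallocated over remaining clients served 1,022.
Remaining shares: Garrison Reservoir 66,675.24 → $66,675; Upper Bridge 161,224.76 → $161,225.

Riverside Corridor: $51,700 | Garrison Reservoir: $66,675 | Upper Bridge: $161,225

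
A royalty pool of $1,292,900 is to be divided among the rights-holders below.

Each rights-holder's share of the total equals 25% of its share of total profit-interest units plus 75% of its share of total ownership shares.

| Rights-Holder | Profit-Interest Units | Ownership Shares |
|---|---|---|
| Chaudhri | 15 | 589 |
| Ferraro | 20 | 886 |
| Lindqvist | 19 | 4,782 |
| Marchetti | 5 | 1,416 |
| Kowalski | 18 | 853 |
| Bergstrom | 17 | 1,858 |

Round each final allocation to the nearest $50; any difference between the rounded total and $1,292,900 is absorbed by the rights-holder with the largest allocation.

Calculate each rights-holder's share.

Profit-interest units total 94; ownership shares total 10,384.
Blended shares (25% profit-interest units + 75% ownership shares): Chaudhri 0.0824; Ferraro 0.1172; Lindqvist 0.3959; Marchetti 0.1156; Kowalski 0.1095; Bergstrom 0.1794.
Proportional shares: Chaudhri 106,580.25; Ferraro 151,507.41; Lindqvist 511,883.74; Marchetti 149,421.23; Kowalski 141,548.69; Bergstrom 231,958.68.
At nearest $50: Chaudhri $106,600; Ferraro $151,500; Lindqvist $511,900; Marchetti $149,400; Kowalski $141,550; Bergstrom $231,950. Sum = $1,292,900.
Rounded total matches; no reconciliation needed.

Chaudhri: $106,600; Ferraro: $151,500; Lindqvist: $511,900; Marchetti: $149,400; Kowalski: $141,550; Bergstrom: $231,950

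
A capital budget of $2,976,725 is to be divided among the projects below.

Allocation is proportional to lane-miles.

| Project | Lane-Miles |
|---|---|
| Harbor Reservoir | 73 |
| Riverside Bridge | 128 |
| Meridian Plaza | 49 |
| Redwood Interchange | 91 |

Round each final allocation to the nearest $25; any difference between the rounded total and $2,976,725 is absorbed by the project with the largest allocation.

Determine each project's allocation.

Sum of lane-miles: 341.
Pro-rata amounts: Harbor Reservoir 73/341 × $2,976,725 = 637,246.11; Riverside Bridge 128/341 × $2,976,725 = 1,117,363.05; Meridian Plaza 49/341 × $2,976,725 = 427,740.54; Redwood Interchange 91/341 × $2,976,725 = 794,375.29.
After rounding ($25): Harbor Reservoir $637,250; Riverside Bridge $1,117,375; Meridian Plaza $427,750; Redwood Interchange $794,375. Sum = $2,976,750.
Difference $2,976,725 − $2,976,750 = −$25 applied to largest allocation (Riverside Bridge): Riverside Bridge becomes $1,117,350.

Harbor Reservoir: $637,250 · Riverside Bridge: $1,117,350 · Meridian Plaza: $427,750 · Redwood Interchange: $794,375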